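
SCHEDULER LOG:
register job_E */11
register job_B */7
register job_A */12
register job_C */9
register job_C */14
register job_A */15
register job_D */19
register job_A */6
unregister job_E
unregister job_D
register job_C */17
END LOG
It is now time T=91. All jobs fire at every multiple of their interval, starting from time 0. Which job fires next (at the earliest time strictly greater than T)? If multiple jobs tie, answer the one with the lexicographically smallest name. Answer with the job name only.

Op 1: register job_E */11 -> active={job_E:*/11}
Op 2: register job_B */7 -> active={job_B:*/7, job_E:*/11}
Op 3: register job_A */12 -> active={job_A:*/12, job_B:*/7, job_E:*/11}
Op 4: register job_C */9 -> active={job_A:*/12, job_B:*/7, job_C:*/9, job_E:*/11}
Op 5: register job_C */14 -> active={job_A:*/12, job_B:*/7, job_C:*/14, job_E:*/11}
Op 6: register job_A */15 -> active={job_A:*/15, job_B:*/7, job_C:*/14, job_E:*/11}
Op 7: register job_D */19 -> active={job_A:*/15, job_B:*/7, job_C:*/14, job_D:*/19, job_E:*/11}
Op 8: register job_A */6 -> active={job_A:*/6, job_B:*/7, job_C:*/14, job_D:*/19, job_E:*/11}
Op 9: unregister job_E -> active={job_A:*/6, job_B:*/7, job_C:*/14, job_D:*/19}
Op 10: unregister job_D -> active={job_A:*/6, job_B:*/7, job_C:*/14}
Op 11: register job_C */17 -> active={job_A:*/6, job_B:*/7, job_C:*/17}
  job_A: interval 6, next fire after T=91 is 96
  job_B: interval 7, next fire after T=91 is 98
  job_C: interval 17, next fire after T=91 is 102
Earliest = 96, winner (lex tiebreak) = job_A

Answer: job_A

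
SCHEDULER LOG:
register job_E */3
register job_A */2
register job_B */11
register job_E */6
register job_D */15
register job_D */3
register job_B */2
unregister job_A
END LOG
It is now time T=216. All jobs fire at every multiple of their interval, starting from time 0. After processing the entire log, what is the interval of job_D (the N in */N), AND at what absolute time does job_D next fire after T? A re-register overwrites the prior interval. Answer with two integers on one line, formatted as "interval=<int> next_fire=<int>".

Answer: interval=3 next_fire=219

Derivation:
Op 1: register job_E */3 -> active={job_E:*/3}
Op 2: register job_A */2 -> active={job_A:*/2, job_E:*/3}
Op 3: register job_B */11 -> active={job_A:*/2, job_B:*/11, job_E:*/3}
Op 4: register job_E */6 -> active={job_A:*/2, job_B:*/11, job_E:*/6}
Op 5: register job_D */15 -> active={job_A:*/2, job_B:*/11, job_D:*/15, job_E:*/6}
Op 6: register job_D */3 -> active={job_A:*/2, job_B:*/11, job_D:*/3, job_E:*/6}
Op 7: register job_B */2 -> active={job_A:*/2, job_B:*/2, job_D:*/3, job_E:*/6}
Op 8: unregister job_A -> active={job_B:*/2, job_D:*/3, job_E:*/6}
Final interval of job_D = 3
Next fire of job_D after T=216: (216//3+1)*3 = 219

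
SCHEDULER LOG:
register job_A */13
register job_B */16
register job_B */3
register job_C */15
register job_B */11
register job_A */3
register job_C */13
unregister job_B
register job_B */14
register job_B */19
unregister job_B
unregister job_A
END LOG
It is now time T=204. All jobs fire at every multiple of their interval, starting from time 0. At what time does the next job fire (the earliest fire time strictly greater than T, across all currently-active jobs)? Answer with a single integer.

Op 1: register job_A */13 -> active={job_A:*/13}
Op 2: register job_B */16 -> active={job_A:*/13, job_B:*/16}
Op 3: register job_B */3 -> active={job_A:*/13, job_B:*/3}
Op 4: register job_C */15 -> active={job_A:*/13, job_B:*/3, job_C:*/15}
Op 5: register job_B */11 -> active={job_A:*/13, job_B:*/11, job_C:*/15}
Op 6: register job_A */3 -> active={job_A:*/3, job_B:*/11, job_C:*/15}
Op 7: register job_C */13 -> active={job_A:*/3, job_B:*/11, job_C:*/13}
Op 8: unregister job_B -> active={job_A:*/3, job_C:*/13}
Op 9: register job_B */14 -> active={job_A:*/3, job_B:*/14, job_C:*/13}
Op 10: register job_B */19 -> active={job_A:*/3, job_B:*/19, job_C:*/13}
Op 11: unregister job_B -> active={job_A:*/3, job_C:*/13}
Op 12: unregister job_A -> active={job_C:*/13}
  job_C: interval 13, next fire after T=204 is 208
Earliest fire time = 208 (job job_C)

Answer: 208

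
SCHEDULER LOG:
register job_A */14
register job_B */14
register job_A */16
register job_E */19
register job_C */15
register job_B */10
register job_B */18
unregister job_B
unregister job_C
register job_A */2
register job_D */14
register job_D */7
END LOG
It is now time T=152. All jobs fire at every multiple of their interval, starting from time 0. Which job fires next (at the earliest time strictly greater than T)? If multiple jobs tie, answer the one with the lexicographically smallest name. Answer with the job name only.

Op 1: register job_A */14 -> active={job_A:*/14}
Op 2: register job_B */14 -> active={job_A:*/14, job_B:*/14}
Op 3: register job_A */16 -> active={job_A:*/16, job_B:*/14}
Op 4: register job_E */19 -> active={job_A:*/16, job_B:*/14, job_E:*/19}
Op 5: register job_C */15 -> active={job_A:*/16, job_B:*/14, job_C:*/15, job_E:*/19}
Op 6: register job_B */10 -> active={job_A:*/16, job_B:*/10, job_C:*/15, job_E:*/19}
Op 7: register job_B */18 -> active={job_A:*/16, job_B:*/18, job_C:*/15, job_E:*/19}
Op 8: unregister job_B -> active={job_A:*/16, job_C:*/15, job_E:*/19}
Op 9: unregister job_C -> active={job_A:*/16, job_E:*/19}
Op 10: register job_A */2 -> active={job_A:*/2, job_E:*/19}
Op 11: register job_D */14 -> active={job_A:*/2, job_D:*/14, job_E:*/19}
Op 12: register job_D */7 -> active={job_A:*/2, job_D:*/7, job_E:*/19}
  job_A: interval 2, next fire after T=152 is 154
  job_D: interval 7, next fire after T=152 is 154
  job_E: interval 19, next fire after T=152 is 171
Earliest = 154, winner (lex tiebreak) = job_A

Answer: job_A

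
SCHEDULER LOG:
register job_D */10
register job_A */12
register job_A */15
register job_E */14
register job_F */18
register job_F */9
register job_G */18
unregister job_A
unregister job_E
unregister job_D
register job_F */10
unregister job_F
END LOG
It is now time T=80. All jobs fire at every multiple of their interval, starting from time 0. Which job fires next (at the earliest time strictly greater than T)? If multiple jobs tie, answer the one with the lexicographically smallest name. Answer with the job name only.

Answer: job_G

Derivation:
Op 1: register job_D */10 -> active={job_D:*/10}
Op 2: register job_A */12 -> active={job_A:*/12, job_D:*/10}
Op 3: register job_A */15 -> active={job_A:*/15, job_D:*/10}
Op 4: register job_E */14 -> active={job_A:*/15, job_D:*/10, job_E:*/14}
Op 5: register job_F */18 -> active={job_A:*/15, job_D:*/10, job_E:*/14, job_F:*/18}
Op 6: register job_F */9 -> active={job_A:*/15, job_D:*/10, job_E:*/14, job_F:*/9}
Op 7: register job_G */18 -> active={job_A:*/15, job_D:*/10, job_E:*/14, job_F:*/9, job_G:*/18}
Op 8: unregister job_A -> active={job_D:*/10, job_E:*/14, job_F:*/9, job_G:*/18}
Op 9: unregister job_E -> active={job_D:*/10, job_F:*/9, job_G:*/18}
Op 10: unregister job_D -> active={job_F:*/9, job_G:*/18}
Op 11: register job_F */10 -> active={job_F:*/10, job_G:*/18}
Op 12: unregister job_F -> active={job_G:*/18}
  job_G: interval 18, next fire after T=80 is 90
Earliest = 90, winner (lex tiebreak) = job_G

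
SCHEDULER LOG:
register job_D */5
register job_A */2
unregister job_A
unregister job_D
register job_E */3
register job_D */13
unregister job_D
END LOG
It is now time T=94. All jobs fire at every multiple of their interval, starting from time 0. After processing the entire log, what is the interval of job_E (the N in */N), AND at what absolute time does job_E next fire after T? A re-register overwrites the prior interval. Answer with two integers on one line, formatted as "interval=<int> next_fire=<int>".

Op 1: register job_D */5 -> active={job_D:*/5}
Op 2: register job_A */2 -> active={job_A:*/2, job_D:*/5}
Op 3: unregister job_A -> active={job_D:*/5}
Op 4: unregister job_D -> active={}
Op 5: register job_E */3 -> active={job_E:*/3}
Op 6: register job_D */13 -> active={job_D:*/13, job_E:*/3}
Op 7: unregister job_D -> active={job_E:*/3}
Final interval of job_E = 3
Next fire of job_E after T=94: (94//3+1)*3 = 96

Answer: interval=3 next_fire=96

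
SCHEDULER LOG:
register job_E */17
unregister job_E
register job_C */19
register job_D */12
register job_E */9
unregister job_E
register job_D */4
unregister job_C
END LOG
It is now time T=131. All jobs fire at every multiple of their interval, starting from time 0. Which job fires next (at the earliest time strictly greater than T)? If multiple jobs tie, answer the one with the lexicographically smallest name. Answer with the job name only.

Answer: job_D

Derivation:
Op 1: register job_E */17 -> active={job_E:*/17}
Op 2: unregister job_E -> active={}
Op 3: register job_C */19 -> active={job_C:*/19}
Op 4: register job_D */12 -> active={job_C:*/19, job_D:*/12}
Op 5: register job_E */9 -> active={job_C:*/19, job_D:*/12, job_E:*/9}
Op 6: unregister job_E -> active={job_C:*/19, job_D:*/12}
Op 7: register job_D */4 -> active={job_C:*/19, job_D:*/4}
Op 8: unregister job_C -> active={job_D:*/4}
  job_D: interval 4, next fire after T=131 is 132
Earliest = 132, winner (lex tiebreak) = job_D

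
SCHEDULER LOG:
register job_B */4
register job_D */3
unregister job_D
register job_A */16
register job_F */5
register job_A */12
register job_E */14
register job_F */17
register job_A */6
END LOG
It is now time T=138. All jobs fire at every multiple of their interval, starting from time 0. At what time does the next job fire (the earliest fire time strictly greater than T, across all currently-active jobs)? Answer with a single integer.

Answer: 140

Derivation:
Op 1: register job_B */4 -> active={job_B:*/4}
Op 2: register job_D */3 -> active={job_B:*/4, job_D:*/3}
Op 3: unregister job_D -> active={job_B:*/4}
Op 4: register job_A */16 -> active={job_A:*/16, job_B:*/4}
Op 5: register job_F */5 -> active={job_A:*/16, job_B:*/4, job_F:*/5}
Op 6: register job_A */12 -> active={job_A:*/12, job_B:*/4, job_F:*/5}
Op 7: register job_E */14 -> active={job_A:*/12, job_B:*/4, job_E:*/14, job_F:*/5}
Op 8: register job_F */17 -> active={job_A:*/12, job_B:*/4, job_E:*/14, job_F:*/17}
Op 9: register job_A */6 -> active={job_A:*/6, job_B:*/4, job_E:*/14, job_F:*/17}
  job_A: interval 6, next fire after T=138 is 144
  job_B: interval 4, next fire after T=138 is 140
  job_E: interval 14, next fire after T=138 is 140
  job_F: interval 17, next fire after T=138 is 153
Earliest fire time = 140 (job job_B)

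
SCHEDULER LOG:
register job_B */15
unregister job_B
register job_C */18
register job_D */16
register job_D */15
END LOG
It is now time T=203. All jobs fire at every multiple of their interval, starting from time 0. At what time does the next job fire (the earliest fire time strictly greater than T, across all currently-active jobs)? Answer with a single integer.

Answer: 210

Derivation:
Op 1: register job_B */15 -> active={job_B:*/15}
Op 2: unregister job_B -> active={}
Op 3: register job_C */18 -> active={job_C:*/18}
Op 4: register job_D */16 -> active={job_C:*/18, job_D:*/16}
Op 5: register job_D */15 -> active={job_C:*/18, job_D:*/15}
  job_C: interval 18, next fire after T=203 is 216
  job_D: interval 15, next fire after T=203 is 210
Earliest fire time = 210 (job job_D)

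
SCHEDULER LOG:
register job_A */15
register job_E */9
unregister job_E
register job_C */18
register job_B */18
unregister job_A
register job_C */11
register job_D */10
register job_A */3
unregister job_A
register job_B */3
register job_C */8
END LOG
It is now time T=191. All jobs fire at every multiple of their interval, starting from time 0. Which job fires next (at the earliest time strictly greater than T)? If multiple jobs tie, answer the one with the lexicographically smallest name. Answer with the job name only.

Answer: job_B

Derivation:
Op 1: register job_A */15 -> active={job_A:*/15}
Op 2: register job_E */9 -> active={job_A:*/15, job_E:*/9}
Op 3: unregister job_E -> active={job_A:*/15}
Op 4: register job_C */18 -> active={job_A:*/15, job_C:*/18}
Op 5: register job_B */18 -> active={job_A:*/15, job_B:*/18, job_C:*/18}
Op 6: unregister job_A -> active={job_B:*/18, job_C:*/18}
Op 7: register job_C */11 -> active={job_B:*/18, job_C:*/11}
Op 8: register job_D */10 -> active={job_B:*/18, job_C:*/11, job_D:*/10}
Op 9: register job_A */3 -> active={job_A:*/3, job_B:*/18, job_C:*/11, job_D:*/10}
Op 10: unregister job_A -> active={job_B:*/18, job_C:*/11, job_D:*/10}
Op 11: register job_B */3 -> active={job_B:*/3, job_C:*/11, job_D:*/10}
Op 12: register job_C */8 -> active={job_B:*/3, job_C:*/8, job_D:*/10}
  job_B: interval 3, next fire after T=191 is 192
  job_C: interval 8, next fire after T=191 is 192
  job_D: interval 10, next fire after T=191 is 200
Earliest = 192, winner (lex tiebreak) = job_B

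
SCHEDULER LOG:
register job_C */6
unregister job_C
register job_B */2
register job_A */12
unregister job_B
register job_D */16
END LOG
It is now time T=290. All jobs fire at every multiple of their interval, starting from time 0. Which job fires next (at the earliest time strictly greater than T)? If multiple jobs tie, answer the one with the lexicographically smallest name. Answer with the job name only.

Op 1: register job_C */6 -> active={job_C:*/6}
Op 2: unregister job_C -> active={}
Op 3: register job_B */2 -> active={job_B:*/2}
Op 4: register job_A */12 -> active={job_A:*/12, job_B:*/2}
Op 5: unregister job_B -> active={job_A:*/12}
Op 6: register job_D */16 -> active={job_A:*/12, job_D:*/16}
  job_A: interval 12, next fire after T=290 is 300
  job_D: interval 16, next fire after T=290 is 304
Earliest = 300, winner (lex tiebreak) = job_A

Answer: job_A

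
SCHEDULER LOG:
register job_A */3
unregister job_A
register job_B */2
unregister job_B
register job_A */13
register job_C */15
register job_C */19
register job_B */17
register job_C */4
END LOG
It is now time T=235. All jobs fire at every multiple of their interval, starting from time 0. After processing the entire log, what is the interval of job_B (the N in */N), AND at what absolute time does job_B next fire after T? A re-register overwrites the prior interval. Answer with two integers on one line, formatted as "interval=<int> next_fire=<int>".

Answer: interval=17 next_fire=238

Derivation:
Op 1: register job_A */3 -> active={job_A:*/3}
Op 2: unregister job_A -> active={}
Op 3: register job_B */2 -> active={job_B:*/2}
Op 4: unregister job_B -> active={}
Op 5: register job_A */13 -> active={job_A:*/13}
Op 6: register job_C */15 -> active={job_A:*/13, job_C:*/15}
Op 7: register job_C */19 -> active={job_A:*/13, job_C:*/19}
Op 8: register job_B */17 -> active={job_A:*/13, job_B:*/17, job_C:*/19}
Op 9: register job_C */4 -> active={job_A:*/13, job_B:*/17, job_C:*/4}
Final interval of job_B = 17
Next fire of job_B after T=235: (235//17+1)*17 = 238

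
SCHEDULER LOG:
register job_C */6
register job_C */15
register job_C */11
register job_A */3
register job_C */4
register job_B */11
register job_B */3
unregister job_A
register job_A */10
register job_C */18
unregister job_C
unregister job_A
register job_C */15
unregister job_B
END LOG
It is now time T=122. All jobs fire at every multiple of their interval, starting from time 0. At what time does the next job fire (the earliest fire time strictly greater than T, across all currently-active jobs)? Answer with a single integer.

Answer: 135

Derivation:
Op 1: register job_C */6 -> active={job_C:*/6}
Op 2: register job_C */15 -> active={job_C:*/15}
Op 3: register job_C */11 -> active={job_C:*/11}
Op 4: register job_A */3 -> active={job_A:*/3, job_C:*/11}
Op 5: register job_C */4 -> active={job_A:*/3, job_C:*/4}
Op 6: register job_B */11 -> active={job_A:*/3, job_B:*/11, job_C:*/4}
Op 7: register job_B */3 -> active={job_A:*/3, job_B:*/3, job_C:*/4}
Op 8: unregister job_A -> active={job_B:*/3, job_C:*/4}
Op 9: register job_A */10 -> active={job_A:*/10, job_B:*/3, job_C:*/4}
Op 10: register job_C */18 -> active={job_A:*/10, job_B:*/3, job_C:*/18}
Op 11: unregister job_C -> active={job_A:*/10, job_B:*/3}
Op 12: unregister job_A -> active={job_B:*/3}
Op 13: register job_C */15 -> active={job_B:*/3, job_C:*/15}
Op 14: unregister job_B -> active={job_C:*/15}
  job_C: interval 15, next fire after T=122 is 135
Earliest fire time = 135 (job job_C)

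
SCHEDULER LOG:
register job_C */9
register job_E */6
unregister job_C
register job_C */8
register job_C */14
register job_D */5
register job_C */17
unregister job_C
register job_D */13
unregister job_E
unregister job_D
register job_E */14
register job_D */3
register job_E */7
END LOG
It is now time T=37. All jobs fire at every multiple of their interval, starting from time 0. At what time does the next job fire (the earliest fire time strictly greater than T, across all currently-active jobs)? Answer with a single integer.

Answer: 39

Derivation:
Op 1: register job_C */9 -> active={job_C:*/9}
Op 2: register job_E */6 -> active={job_C:*/9, job_E:*/6}
Op 3: unregister job_C -> active={job_E:*/6}
Op 4: register job_C */8 -> active={job_C:*/8, job_E:*/6}
Op 5: register job_C */14 -> active={job_C:*/14, job_E:*/6}
Op 6: register job_D */5 -> active={job_C:*/14, job_D:*/5, job_E:*/6}
Op 7: register job_C */17 -> active={job_C:*/17, job_D:*/5, job_E:*/6}
Op 8: unregister job_C -> active={job_D:*/5, job_E:*/6}
Op 9: register job_D */13 -> active={job_D:*/13, job_E:*/6}
Op 10: unregister job_E -> active={job_D:*/13}
Op 11: unregister job_D -> active={}
Op 12: register job_E */14 -> active={job_E:*/14}
Op 13: register job_D */3 -> active={job_D:*/3, job_E:*/14}
Op 14: register job_E */7 -> active={job_D:*/3, job_E:*/7}
  job_D: interval 3, next fire after T=37 is 39
  job_E: interval 7, next fire after T=37 is 42
Earliest fire time = 39 (job job_D)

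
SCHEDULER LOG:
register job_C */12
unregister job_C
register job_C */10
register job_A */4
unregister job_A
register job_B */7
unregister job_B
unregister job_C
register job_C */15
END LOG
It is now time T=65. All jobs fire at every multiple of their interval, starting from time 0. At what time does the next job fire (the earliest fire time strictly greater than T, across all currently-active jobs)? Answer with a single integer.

Op 1: register job_C */12 -> active={job_C:*/12}
Op 2: unregister job_C -> active={}
Op 3: register job_C */10 -> active={job_C:*/10}
Op 4: register job_A */4 -> active={job_A:*/4, job_C:*/10}
Op 5: unregister job_A -> active={job_C:*/10}
Op 6: register job_B */7 -> active={job_B:*/7, job_C:*/10}
Op 7: unregister job_B -> active={job_C:*/10}
Op 8: unregister job_C -> active={}
Op 9: register job_C */15 -> active={job_C:*/15}
  job_C: interval 15, next fire after T=65 is 75
Earliest fire time = 75 (job job_C)

Answer: 75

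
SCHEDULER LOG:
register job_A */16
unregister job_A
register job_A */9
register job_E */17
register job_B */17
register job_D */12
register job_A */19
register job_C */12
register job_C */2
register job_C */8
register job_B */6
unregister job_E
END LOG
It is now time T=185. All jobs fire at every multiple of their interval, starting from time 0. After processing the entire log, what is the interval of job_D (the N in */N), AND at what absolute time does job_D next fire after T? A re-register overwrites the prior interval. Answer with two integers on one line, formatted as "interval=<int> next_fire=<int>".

Op 1: register job_A */16 -> active={job_A:*/16}
Op 2: unregister job_A -> active={}
Op 3: register job_A */9 -> active={job_A:*/9}
Op 4: register job_E */17 -> active={job_A:*/9, job_E:*/17}
Op 5: register job_B */17 -> active={job_A:*/9, job_B:*/17, job_E:*/17}
Op 6: register job_D */12 -> active={job_A:*/9, job_B:*/17, job_D:*/12, job_E:*/17}
Op 7: register job_A */19 -> active={job_A:*/19, job_B:*/17, job_D:*/12, job_E:*/17}
Op 8: register job_C */12 -> active={job_A:*/19, job_B:*/17, job_C:*/12, job_D:*/12, job_E:*/17}
Op 9: register job_C */2 -> active={job_A:*/19, job_B:*/17, job_C:*/2, job_D:*/12, job_E:*/17}
Op 10: register job_C */8 -> active={job_A:*/19, job_B:*/17, job_C:*/8, job_D:*/12, job_E:*/17}
Op 11: register job_B */6 -> active={job_A:*/19, job_B:*/6, job_C:*/8, job_D:*/12, job_E:*/17}
Op 12: unregister job_E -> active={job_A:*/19, job_B:*/6, job_C:*/8, job_D:*/12}
Final interval of job_D = 12
Next fire of job_D after T=185: (185//12+1)*12 = 192

Answer: interval=12 next_fire=192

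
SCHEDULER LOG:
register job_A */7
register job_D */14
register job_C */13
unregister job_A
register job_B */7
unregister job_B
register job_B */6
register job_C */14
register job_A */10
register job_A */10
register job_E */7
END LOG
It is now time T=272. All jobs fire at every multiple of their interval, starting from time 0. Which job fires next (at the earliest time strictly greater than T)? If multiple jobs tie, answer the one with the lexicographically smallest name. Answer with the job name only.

Answer: job_E

Derivation:
Op 1: register job_A */7 -> active={job_A:*/7}
Op 2: register job_D */14 -> active={job_A:*/7, job_D:*/14}
Op 3: register job_C */13 -> active={job_A:*/7, job_C:*/13, job_D:*/14}
Op 4: unregister job_A -> active={job_C:*/13, job_D:*/14}
Op 5: register job_B */7 -> active={job_B:*/7, job_C:*/13, job_D:*/14}
Op 6: unregister job_B -> active={job_C:*/13, job_D:*/14}
Op 7: register job_B */6 -> active={job_B:*/6, job_C:*/13, job_D:*/14}
Op 8: register job_C */14 -> active={job_B:*/6, job_C:*/14, job_D:*/14}
Op 9: register job_A */10 -> active={job_A:*/10, job_B:*/6, job_C:*/14, job_D:*/14}
Op 10: register job_A */10 -> active={job_A:*/10, job_B:*/6, job_C:*/14, job_D:*/14}
Op 11: register job_E */7 -> active={job_A:*/10, job_B:*/6, job_C:*/14, job_D:*/14, job_E:*/7}
  job_A: interval 10, next fire after T=272 is 280
  job_B: interval 6, next fire after T=272 is 276
  job_C: interval 14, next fire after T=272 is 280
  job_D: interval 14, next fire after T=272 is 280
  job_E: interval 7, next fire after T=272 is 273
Earliest = 273, winner (lex tiebreak) = job_E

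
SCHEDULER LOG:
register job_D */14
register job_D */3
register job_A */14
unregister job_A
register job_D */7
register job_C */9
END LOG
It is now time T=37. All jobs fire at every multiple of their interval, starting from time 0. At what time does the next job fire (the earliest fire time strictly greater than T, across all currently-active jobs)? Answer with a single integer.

Answer: 42

Derivation:
Op 1: register job_D */14 -> active={job_D:*/14}
Op 2: register job_D */3 -> active={job_D:*/3}
Op 3: register job_A */14 -> active={job_A:*/14, job_D:*/3}
Op 4: unregister job_A -> active={job_D:*/3}
Op 5: register job_D */7 -> active={job_D:*/7}
Op 6: register job_C */9 -> active={job_C:*/9, job_D:*/7}
  job_C: interval 9, next fire after T=37 is 45
  job_D: interval 7, next fire after T=37 is 42
Earliest fire time = 42 (job job_D)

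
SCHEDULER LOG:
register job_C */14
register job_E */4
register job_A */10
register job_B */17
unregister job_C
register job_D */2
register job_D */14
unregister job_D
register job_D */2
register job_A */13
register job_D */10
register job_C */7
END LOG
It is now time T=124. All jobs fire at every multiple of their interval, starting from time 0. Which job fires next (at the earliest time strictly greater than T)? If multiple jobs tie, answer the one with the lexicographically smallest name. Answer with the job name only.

Answer: job_C

Derivation:
Op 1: register job_C */14 -> active={job_C:*/14}
Op 2: register job_E */4 -> active={job_C:*/14, job_E:*/4}
Op 3: register job_A */10 -> active={job_A:*/10, job_C:*/14, job_E:*/4}
Op 4: register job_B */17 -> active={job_A:*/10, job_B:*/17, job_C:*/14, job_E:*/4}
Op 5: unregister job_C -> active={job_A:*/10, job_B:*/17, job_E:*/4}
Op 6: register job_D */2 -> active={job_A:*/10, job_B:*/17, job_D:*/2, job_E:*/4}
Op 7: register job_D */14 -> active={job_A:*/10, job_B:*/17, job_D:*/14, job_E:*/4}
Op 8: unregister job_D -> active={job_A:*/10, job_B:*/17, job_E:*/4}
Op 9: register job_D */2 -> active={job_A:*/10, job_B:*/17, job_D:*/2, job_E:*/4}
Op 10: register job_A */13 -> active={job_A:*/13, job_B:*/17, job_D:*/2, job_E:*/4}
Op 11: register job_D */10 -> active={job_A:*/13, job_B:*/17, job_D:*/10, job_E:*/4}
Op 12: register job_C */7 -> active={job_A:*/13, job_B:*/17, job_C:*/7, job_D:*/10, job_E:*/4}
  job_A: interval 13, next fire after T=124 is 130
  job_B: interval 17, next fire after T=124 is 136
  job_C: interval 7, next fire after T=124 is 126
  job_D: interval 10, next fire after T=124 is 130
  job_E: interval 4, next fire after T=124 is 128
Earliest = 126, winner (lex tiebreak) = job_C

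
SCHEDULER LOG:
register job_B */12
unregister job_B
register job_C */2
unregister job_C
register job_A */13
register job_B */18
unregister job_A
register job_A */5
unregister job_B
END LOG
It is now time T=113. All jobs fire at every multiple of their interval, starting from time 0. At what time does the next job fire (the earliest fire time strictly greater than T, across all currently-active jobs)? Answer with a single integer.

Answer: 115

Derivation:
Op 1: register job_B */12 -> active={job_B:*/12}
Op 2: unregister job_B -> active={}
Op 3: register job_C */2 -> active={job_C:*/2}
Op 4: unregister job_C -> active={}
Op 5: register job_A */13 -> active={job_A:*/13}
Op 6: register job_B */18 -> active={job_A:*/13, job_B:*/18}
Op 7: unregister job_A -> active={job_B:*/18}
Op 8: register job_A */5 -> active={job_A:*/5, job_B:*/18}
Op 9: unregister job_B -> active={job_A:*/5}
  job_A: interval 5, next fire after T=113 is 115
Earliest fire time = 115 (job job_A)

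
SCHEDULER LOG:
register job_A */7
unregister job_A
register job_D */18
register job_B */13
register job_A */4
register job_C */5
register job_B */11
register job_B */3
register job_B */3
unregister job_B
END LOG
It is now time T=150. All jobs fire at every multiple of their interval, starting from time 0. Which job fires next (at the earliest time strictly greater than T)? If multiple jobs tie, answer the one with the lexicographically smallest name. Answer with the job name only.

Answer: job_A

Derivation:
Op 1: register job_A */7 -> active={job_A:*/7}
Op 2: unregister job_A -> active={}
Op 3: register job_D */18 -> active={job_D:*/18}
Op 4: register job_B */13 -> active={job_B:*/13, job_D:*/18}
Op 5: register job_A */4 -> active={job_A:*/4, job_B:*/13, job_D:*/18}
Op 6: register job_C */5 -> active={job_A:*/4, job_B:*/13, job_C:*/5, job_D:*/18}
Op 7: register job_B */11 -> active={job_A:*/4, job_B:*/11, job_C:*/5, job_D:*/18}
Op 8: register job_B */3 -> active={job_A:*/4, job_B:*/3, job_C:*/5, job_D:*/18}
Op 9: register job_B */3 -> active={job_A:*/4, job_B:*/3, job_C:*/5, job_D:*/18}
Op 10: unregister job_B -> active={job_A:*/4, job_C:*/5, job_D:*/18}
  job_A: interval 4, next fire after T=150 is 152
  job_C: interval 5, next fire after T=150 is 155
  job_D: interval 18, next fire after T=150 is 162
Earliest = 152, winner (lex tiebreak) = job_A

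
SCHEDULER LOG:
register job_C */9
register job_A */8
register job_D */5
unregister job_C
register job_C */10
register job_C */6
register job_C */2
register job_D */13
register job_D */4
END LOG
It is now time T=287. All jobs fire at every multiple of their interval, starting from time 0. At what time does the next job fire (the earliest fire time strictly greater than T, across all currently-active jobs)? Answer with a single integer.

Answer: 288

Derivation:
Op 1: register job_C */9 -> active={job_C:*/9}
Op 2: register job_A */8 -> active={job_A:*/8, job_C:*/9}
Op 3: register job_D */5 -> active={job_A:*/8, job_C:*/9, job_D:*/5}
Op 4: unregister job_C -> active={job_A:*/8, job_D:*/5}
Op 5: register job_C */10 -> active={job_A:*/8, job_C:*/10, job_D:*/5}
Op 6: register job_C */6 -> active={job_A:*/8, job_C:*/6, job_D:*/5}
Op 7: register job_C */2 -> active={job_A:*/8, job_C:*/2, job_D:*/5}
Op 8: register job_D */13 -> active={job_A:*/8, job_C:*/2, job_D:*/13}
Op 9: register job_D */4 -> active={job_A:*/8, job_C:*/2, job_D:*/4}
  job_A: interval 8, next fire after T=287 is 288
  job_C: interval 2, next fire after T=287 is 288
  job_D: interval 4, next fire after T=287 is 288
Earliest fire time = 288 (job job_A)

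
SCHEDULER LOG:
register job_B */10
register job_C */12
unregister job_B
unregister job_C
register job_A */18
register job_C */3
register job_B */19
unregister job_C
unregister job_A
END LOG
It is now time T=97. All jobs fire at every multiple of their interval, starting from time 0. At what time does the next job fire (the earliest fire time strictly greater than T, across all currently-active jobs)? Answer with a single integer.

Answer: 114

Derivation:
Op 1: register job_B */10 -> active={job_B:*/10}
Op 2: register job_C */12 -> active={job_B:*/10, job_C:*/12}
Op 3: unregister job_B -> active={job_C:*/12}
Op 4: unregister job_C -> active={}
Op 5: register job_A */18 -> active={job_A:*/18}
Op 6: register job_C */3 -> active={job_A:*/18, job_C:*/3}
Op 7: register job_B */19 -> active={job_A:*/18, job_B:*/19, job_C:*/3}
Op 8: unregister job_C -> active={job_A:*/18, job_B:*/19}
Op 9: unregister job_A -> active={job_B:*/19}
  job_B: interval 19, next fire after T=97 is 114
Earliest fire time = 114 (job job_B)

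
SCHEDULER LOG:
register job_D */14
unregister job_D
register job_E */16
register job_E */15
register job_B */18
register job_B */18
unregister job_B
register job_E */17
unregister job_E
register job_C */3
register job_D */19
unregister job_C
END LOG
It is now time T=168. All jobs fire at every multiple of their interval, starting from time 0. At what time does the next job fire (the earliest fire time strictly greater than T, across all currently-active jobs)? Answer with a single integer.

Answer: 171

Derivation:
Op 1: register job_D */14 -> active={job_D:*/14}
Op 2: unregister job_D -> active={}
Op 3: register job_E */16 -> active={job_E:*/16}
Op 4: register job_E */15 -> active={job_E:*/15}
Op 5: register job_B */18 -> active={job_B:*/18, job_E:*/15}
Op 6: register job_B */18 -> active={job_B:*/18, job_E:*/15}
Op 7: unregister job_B -> active={job_E:*/15}
Op 8: register job_E */17 -> active={job_E:*/17}
Op 9: unregister job_E -> active={}
Op 10: register job_C */3 -> active={job_C:*/3}
Op 11: register job_D */19 -> active={job_C:*/3, job_D:*/19}
Op 12: unregister job_C -> active={job_D:*/19}
  job_D: interval 19, next fire after T=168 is 171
Earliest fire time = 171 (job job_D)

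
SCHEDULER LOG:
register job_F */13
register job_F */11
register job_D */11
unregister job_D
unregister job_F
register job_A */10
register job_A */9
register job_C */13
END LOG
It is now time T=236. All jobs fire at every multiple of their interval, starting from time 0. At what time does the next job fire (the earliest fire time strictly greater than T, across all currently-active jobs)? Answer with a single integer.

Answer: 243

Derivation:
Op 1: register job_F */13 -> active={job_F:*/13}
Op 2: register job_F */11 -> active={job_F:*/11}
Op 3: register job_D */11 -> active={job_D:*/11, job_F:*/11}
Op 4: unregister job_D -> active={job_F:*/11}
Op 5: unregister job_F -> active={}
Op 6: register job_A */10 -> active={job_A:*/10}
Op 7: register job_A */9 -> active={job_A:*/9}
Op 8: register job_C */13 -> active={job_A:*/9, job_C:*/13}
  job_A: interval 9, next fire after T=236 is 243
  job_C: interval 13, next fire after T=236 is 247
Earliest fire time = 243 (job job_A)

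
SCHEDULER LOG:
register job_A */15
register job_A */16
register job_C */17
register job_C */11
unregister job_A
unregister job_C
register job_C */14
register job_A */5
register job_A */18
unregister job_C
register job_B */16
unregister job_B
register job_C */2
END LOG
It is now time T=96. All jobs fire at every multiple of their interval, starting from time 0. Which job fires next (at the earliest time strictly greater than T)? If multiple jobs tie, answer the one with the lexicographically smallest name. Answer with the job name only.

Answer: job_C

Derivation:
Op 1: register job_A */15 -> active={job_A:*/15}
Op 2: register job_A */16 -> active={job_A:*/16}
Op 3: register job_C */17 -> active={job_A:*/16, job_C:*/17}
Op 4: register job_C */11 -> active={job_A:*/16, job_C:*/11}
Op 5: unregister job_A -> active={job_C:*/11}
Op 6: unregister job_C -> active={}
Op 7: register job_C */14 -> active={job_C:*/14}
Op 8: register job_A */5 -> active={job_A:*/5, job_C:*/14}
Op 9: register job_A */18 -> active={job_A:*/18, job_C:*/14}
Op 10: unregister job_C -> active={job_A:*/18}
Op 11: register job_B */16 -> active={job_A:*/18, job_B:*/16}
Op 12: unregister job_B -> active={job_A:*/18}
Op 13: register job_C */2 -> active={job_A:*/18, job_C:*/2}
  job_A: interval 18, next fire after T=96 is 108
  job_C: interval 2, next fire after T=96 is 98
Earliest = 98, winner (lex tiebreak) = job_C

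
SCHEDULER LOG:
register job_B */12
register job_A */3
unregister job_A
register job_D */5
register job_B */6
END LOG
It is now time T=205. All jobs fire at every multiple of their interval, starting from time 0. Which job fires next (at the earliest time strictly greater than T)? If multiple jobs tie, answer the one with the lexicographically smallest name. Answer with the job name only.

Answer: job_B

Derivation:
Op 1: register job_B */12 -> active={job_B:*/12}
Op 2: register job_A */3 -> active={job_A:*/3, job_B:*/12}
Op 3: unregister job_A -> active={job_B:*/12}
Op 4: register job_D */5 -> active={job_B:*/12, job_D:*/5}
Op 5: register job_B */6 -> active={job_B:*/6, job_D:*/5}
  job_B: interval 6, next fire after T=205 is 210
  job_D: interval 5, next fire after T=205 is 210
Earliest = 210, winner (lex tiebreak) = job_B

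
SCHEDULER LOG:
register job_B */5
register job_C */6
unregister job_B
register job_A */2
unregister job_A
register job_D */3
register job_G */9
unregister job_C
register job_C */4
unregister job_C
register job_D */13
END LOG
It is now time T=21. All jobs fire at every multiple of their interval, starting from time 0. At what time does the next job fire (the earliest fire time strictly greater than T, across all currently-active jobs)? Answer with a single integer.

Op 1: register job_B */5 -> active={job_B:*/5}
Op 2: register job_C */6 -> active={job_B:*/5, job_C:*/6}
Op 3: unregister job_B -> active={job_C:*/6}
Op 4: register job_A */2 -> active={job_A:*/2, job_C:*/6}
Op 5: unregister job_A -> active={job_C:*/6}
Op 6: register job_D */3 -> active={job_C:*/6, job_D:*/3}
Op 7: register job_G */9 -> active={job_C:*/6, job_D:*/3, job_G:*/9}
Op 8: unregister job_C -> active={job_D:*/3, job_G:*/9}
Op 9: register job_C */4 -> active={job_C:*/4, job_D:*/3, job_G:*/9}
Op 10: unregister job_C -> active={job_D:*/3, job_G:*/9}
Op 11: register job_D */13 -> active={job_D:*/13, job_G:*/9}
  job_D: interval 13, next fire after T=21 is 26
  job_G: interval 9, next fire after T=21 is 27
Earliest fire time = 26 (job job_D)

Answer: 26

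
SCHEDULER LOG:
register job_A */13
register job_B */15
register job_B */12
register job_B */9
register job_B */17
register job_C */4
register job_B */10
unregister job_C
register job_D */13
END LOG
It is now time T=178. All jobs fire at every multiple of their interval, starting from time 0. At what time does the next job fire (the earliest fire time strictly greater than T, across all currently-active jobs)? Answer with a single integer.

Answer: 180

Derivation:
Op 1: register job_A */13 -> active={job_A:*/13}
Op 2: register job_B */15 -> active={job_A:*/13, job_B:*/15}
Op 3: register job_B */12 -> active={job_A:*/13, job_B:*/12}
Op 4: register job_B */9 -> active={job_A:*/13, job_B:*/9}
Op 5: register job_B */17 -> active={job_A:*/13, job_B:*/17}
Op 6: register job_C */4 -> active={job_A:*/13, job_B:*/17, job_C:*/4}
Op 7: register job_B */10 -> active={job_A:*/13, job_B:*/10, job_C:*/4}
Op 8: unregister job_C -> active={job_A:*/13, job_B:*/10}
Op 9: register job_D */13 -> active={job_A:*/13, job_B:*/10, job_D:*/13}
  job_A: interval 13, next fire after T=178 is 182
  job_B: interval 10, next fire after T=178 is 180
  job_D: interval 13, next fire after T=178 is 182
Earliest fire time = 180 (job job_B)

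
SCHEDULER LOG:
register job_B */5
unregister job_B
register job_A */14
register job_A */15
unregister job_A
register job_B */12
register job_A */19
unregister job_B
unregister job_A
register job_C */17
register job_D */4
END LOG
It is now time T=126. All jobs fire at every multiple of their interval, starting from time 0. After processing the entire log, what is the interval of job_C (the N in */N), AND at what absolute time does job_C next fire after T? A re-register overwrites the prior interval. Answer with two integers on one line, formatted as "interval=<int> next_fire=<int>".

Op 1: register job_B */5 -> active={job_B:*/5}
Op 2: unregister job_B -> active={}
Op 3: register job_A */14 -> active={job_A:*/14}
Op 4: register job_A */15 -> active={job_A:*/15}
Op 5: unregister job_A -> active={}
Op 6: register job_B */12 -> active={job_B:*/12}
Op 7: register job_A */19 -> active={job_A:*/19, job_B:*/12}
Op 8: unregister job_B -> active={job_A:*/19}
Op 9: unregister job_A -> active={}
Op 10: register job_C */17 -> active={job_C:*/17}
Op 11: register job_D */4 -> active={job_C:*/17, job_D:*/4}
Final interval of job_C = 17
Next fire of job_C after T=126: (126//17+1)*17 = 136

Answer: interval=17 next_fire=136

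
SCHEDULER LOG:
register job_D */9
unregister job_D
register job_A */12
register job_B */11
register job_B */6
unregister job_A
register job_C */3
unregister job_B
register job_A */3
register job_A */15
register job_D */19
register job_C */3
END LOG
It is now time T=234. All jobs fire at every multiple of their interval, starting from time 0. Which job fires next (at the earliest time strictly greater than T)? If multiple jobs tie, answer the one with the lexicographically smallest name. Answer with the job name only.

Answer: job_C

Derivation:
Op 1: register job_D */9 -> active={job_D:*/9}
Op 2: unregister job_D -> active={}
Op 3: register job_A */12 -> active={job_A:*/12}
Op 4: register job_B */11 -> active={job_A:*/12, job_B:*/11}
Op 5: register job_B */6 -> active={job_A:*/12, job_B:*/6}
Op 6: unregister job_A -> active={job_B:*/6}
Op 7: register job_C */3 -> active={job_B:*/6, job_C:*/3}
Op 8: unregister job_B -> active={job_C:*/3}
Op 9: register job_A */3 -> active={job_A:*/3, job_C:*/3}
Op 10: register job_A */15 -> active={job_A:*/15, job_C:*/3}
Op 11: register job_D */19 -> active={job_A:*/15, job_C:*/3, job_D:*/19}
Op 12: register job_C */3 -> active={job_A:*/15, job_C:*/3, job_D:*/19}
  job_A: interval 15, next fire after T=234 is 240
  job_C: interval 3, next fire after T=234 is 237
  job_D: interval 19, next fire after T=234 is 247
Earliest = 237, winner (lex tiebreak) = job_C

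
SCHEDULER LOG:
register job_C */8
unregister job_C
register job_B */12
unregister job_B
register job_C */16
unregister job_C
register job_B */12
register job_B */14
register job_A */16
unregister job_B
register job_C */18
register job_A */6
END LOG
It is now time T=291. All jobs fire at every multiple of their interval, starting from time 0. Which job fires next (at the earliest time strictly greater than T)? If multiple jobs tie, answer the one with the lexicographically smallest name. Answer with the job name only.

Op 1: register job_C */8 -> active={job_C:*/8}
Op 2: unregister job_C -> active={}
Op 3: register job_B */12 -> active={job_B:*/12}
Op 4: unregister job_B -> active={}
Op 5: register job_C */16 -> active={job_C:*/16}
Op 6: unregister job_C -> active={}
Op 7: register job_B */12 -> active={job_B:*/12}
Op 8: register job_B */14 -> active={job_B:*/14}
Op 9: register job_A */16 -> active={job_A:*/16, job_B:*/14}
Op 10: unregister job_B -> active={job_A:*/16}
Op 11: register job_C */18 -> active={job_A:*/16, job_C:*/18}
Op 12: register job_A */6 -> active={job_A:*/6, job_C:*/18}
  job_A: interval 6, next fire after T=291 is 294
  job_C: interval 18, next fire after T=291 is 306
Earliest = 294, winner (lex tiebreak) = job_A

Answer: job_A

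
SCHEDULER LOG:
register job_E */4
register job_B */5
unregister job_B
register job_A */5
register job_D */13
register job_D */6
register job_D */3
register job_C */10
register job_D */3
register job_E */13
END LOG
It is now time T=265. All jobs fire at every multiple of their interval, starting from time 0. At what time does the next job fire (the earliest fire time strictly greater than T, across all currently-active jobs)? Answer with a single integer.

Answer: 267

Derivation:
Op 1: register job_E */4 -> active={job_E:*/4}
Op 2: register job_B */5 -> active={job_B:*/5, job_E:*/4}
Op 3: unregister job_B -> active={job_E:*/4}
Op 4: register job_A */5 -> active={job_A:*/5, job_E:*/4}
Op 5: register job_D */13 -> active={job_A:*/5, job_D:*/13, job_E:*/4}
Op 6: register job_D */6 -> active={job_A:*/5, job_D:*/6, job_E:*/4}
Op 7: register job_D */3 -> active={job_A:*/5, job_D:*/3, job_E:*/4}
Op 8: register job_C */10 -> active={job_A:*/5, job_C:*/10, job_D:*/3, job_E:*/4}
Op 9: register job_D */3 -> active={job_A:*/5, job_C:*/10, job_D:*/3, job_E:*/4}
Op 10: register job_E */13 -> active={job_A:*/5, job_C:*/10, job_D:*/3, job_E:*/13}
  job_A: interval 5, next fire after T=265 is 270
  job_C: interval 10, next fire after T=265 is 270
  job_D: interval 3, next fire after T=265 is 267
  job_E: interval 13, next fire after T=265 is 273
Earliest fire time = 267 (job job_D)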